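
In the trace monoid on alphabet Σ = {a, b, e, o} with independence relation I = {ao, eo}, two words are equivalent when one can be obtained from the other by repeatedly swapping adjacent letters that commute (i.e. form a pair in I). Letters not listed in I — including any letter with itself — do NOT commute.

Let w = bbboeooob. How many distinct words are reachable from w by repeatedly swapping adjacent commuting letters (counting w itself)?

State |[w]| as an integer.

5

piece 0:b — minimal
piece 1:b rests on {0:b}
piece 2:b rests on {1:b}
piece 3:o rests on {2:b}
piece 4:e rests on {2:b}
piece 5:o rests on {3:o}
piece 6:o rests on {5:o}
piece 7:o rests on {6:o}
piece 8:b rests on {4:e, 7:o}
minimal pieces: {0:b}
ways to finish when only these pieces remain (= sum over removing one remaining piece with nothing left below it):
  1 left: {8}→1
  2 left: {4,8}→1  {7,8}→1
  3 left: {4,7,8}→2  {6,7,8}→1
  4 left: {4,6,7,8}→3  {5,6,7,8}→1
  5 left: {3,5,6,7,8}→1  {4,5,6,7,8}→4
  6 left: {3,4,5,6,7,8}→5
  7 left: {2,3,4,5,6,7,8}→5
  placing 0:b first → 5 extensions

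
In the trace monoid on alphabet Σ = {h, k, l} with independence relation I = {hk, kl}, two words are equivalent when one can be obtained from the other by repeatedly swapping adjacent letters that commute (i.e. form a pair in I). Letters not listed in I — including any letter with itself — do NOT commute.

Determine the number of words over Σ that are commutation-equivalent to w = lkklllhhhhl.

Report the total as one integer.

55

#0=l has no predecessor
#1=k has no predecessor
#2=k depends on [1:k]
#3=l depends on [0:l]
#4=l depends on [3:l]
#5=l depends on [4:l]
#6=h depends on [5:l]
#7=h depends on [6:h]
#8=h depends on [7:h]
#9=h depends on [8:h]
#10=l depends on [9:h]
sources: [0:l, 1:k]
N(rest) = Σ N(rest − s) over sources s of rest; N(one piece) = 1:
  size 1 → [2]=1  [10]=1
  size 2 → [1,2]=1  [2,10]=2  [9,10]=1
  size 3 → [1,2,10]=3  [2,9,10]=3  [8,9,10]=1
  size 4 → [1,2,9,10]=6  [2,8,9,10]=4  [7,8,9,10]=1
  size 5 → [1,2,8,9,10]=10  [2,7,8,9,10]=5  [6,7,8,9,10]=1
  size 6 → [1,2,7,8,9,10]=15  [2,6,7,8,9,10]=6  [5,6,7,8,9,10]=1
  size 7 → [1,2,6,7,8,9,10]=21  [2,5,6,7,8,9,10]=7  [4,5,6,7,8,9,10]=1
  size 8 → [1,2,5,6,7,8,9,10]=28  [2,4,5,6,7,8,9,10]=8  [3,4,5,6,7,8,9,10]=1
  size 9 → [0,3,4,5,6,7,8,9,10]=1  [1,2,4,5,6,7,8,9,10]=36  [2,3,4,5,6,7,8,9,10]=9
  first=0(l) contributes 45
  first=1(k) contributes 10
|[w]| = 55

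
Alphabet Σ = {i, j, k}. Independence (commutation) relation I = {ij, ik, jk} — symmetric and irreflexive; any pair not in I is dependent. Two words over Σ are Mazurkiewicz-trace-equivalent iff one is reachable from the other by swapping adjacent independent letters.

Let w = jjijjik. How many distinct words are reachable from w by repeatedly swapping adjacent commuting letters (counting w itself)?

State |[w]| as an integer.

105

#0=j has no predecessor
#1=j depends on [0:j]
#2=i has no predecessor
#3=j depends on [1:j]
#4=j depends on [3:j]
#5=i depends on [2:i]
#6=k has no predecessor
sources: [0:j, 2:i, 6:k]
N(rest) = Σ N(rest − s) over sources s of rest; N(one piece) = 1:
  size 1 → [4]=1  [5]=1  [6]=1
  size 2 → [2,5]=1  [3,4]=1  [4,5]=2  [4,6]=2  [5,6]=2
  size 3 → [1,3,4]=1  [2,4,5]=3  [2,5,6]=3  [3,4,5]=3  [3,4,6]=3  [4,5,6]=6
  size 4 → [0,1,3,4]=1  [1,3,4,5]=4  [1,3,4,6]=4  [2,3,4,5]=6  [2,4,5,6]=12  [3,4,5,6]=12
  size 5 → [0,1,3,4,5]=5  [0,1,3,4,6]=5  [1,2,3,4,5]=10  [1,3,4,5,6]=20  [2,3,4,5,6]=30
  first=0(j) contributes 60
  first=2(i) contributes 30
  first=6(k) contributes 15
|[w]| = 105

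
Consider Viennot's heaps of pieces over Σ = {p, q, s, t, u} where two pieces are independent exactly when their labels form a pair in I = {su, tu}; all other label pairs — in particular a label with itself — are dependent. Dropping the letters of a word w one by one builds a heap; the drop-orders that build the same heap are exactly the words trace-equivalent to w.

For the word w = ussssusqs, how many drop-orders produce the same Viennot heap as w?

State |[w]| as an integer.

21

#0=u has no predecessor
#1=s has no predecessor
#2=s depends on [1:s]
#3=s depends on [2:s]
#4=s depends on [3:s]
#5=u depends on [0:u]
#6=s depends on [4:s]
#7=q depends on [5:u, 6:s]
#8=s depends on [7:q]
sources: [0:u, 1:s]
N(rest) = Σ N(rest − s) over sources s of rest; N(one piece) = 1:
  size 1 → [8]=1
  size 2 → [7,8]=1
  size 3 → [5,7,8]=1  [6,7,8]=1
  size 4 → [0,5,7,8]=1  [4,6,7,8]=1  [5,6,7,8]=2
  size 5 → [0,5,6,7,8]=3  [3,4,6,7,8]=1  [4,5,6,7,8]=3
  size 6 → [0,4,5,6,7,8]=6  [2,3,4,6,7,8]=1  [3,4,5,6,7,8]=4
  size 7 → [0,3,4,5,6,7,8]=10  [1,2,3,4,6,7,8]=1  [2,3,4,5,6,7,8]=5
  first=0(u) contributes 6
  first=1(s) contributes 15
|[w]| = 21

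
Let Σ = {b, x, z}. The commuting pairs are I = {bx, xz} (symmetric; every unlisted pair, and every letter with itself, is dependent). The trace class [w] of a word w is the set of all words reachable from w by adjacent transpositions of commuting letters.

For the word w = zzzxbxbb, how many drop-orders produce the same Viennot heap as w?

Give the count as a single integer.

28

#0=z has no predecessor
#1=z depends on [0:z]
#2=z depends on [1:z]
#3=x has no predecessor
#4=b depends on [2:z]
#5=x depends on [3:x]
#6=b depends on [4:b]
#7=b depends on [6:b]
sources: [0:z, 3:x]
N(rest) = Σ N(rest − s) over sources s of rest; N(one piece) = 1:
  size 1 → [5]=1  [7]=1
  size 2 → [3,5]=1  [5,7]=2  [6,7]=1
  size 3 → [3,5,7]=3  [4,6,7]=1  [5,6,7]=3
  size 4 → [2,4,6,7]=1  [3,5,6,7]=6  [4,5,6,7]=4
  size 5 → [1,2,4,6,7]=1  [2,4,5,6,7]=5  [3,4,5,6,7]=10
  size 6 → [0,1,2,4,6,7]=1  [1,2,4,5,6,7]=6  [2,3,4,5,6,7]=15
  first=0(z) contributes 21
  first=3(x) contributes 7
|[w]| = 28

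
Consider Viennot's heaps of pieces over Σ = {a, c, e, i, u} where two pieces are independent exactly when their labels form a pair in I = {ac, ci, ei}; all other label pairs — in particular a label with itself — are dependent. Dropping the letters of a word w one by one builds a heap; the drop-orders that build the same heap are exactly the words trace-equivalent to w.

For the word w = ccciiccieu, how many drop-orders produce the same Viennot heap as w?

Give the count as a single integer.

#0=c has no predecessor
#1=c depends on [0:c]
#2=c depends on [1:c]
#3=i has no predecessor
#4=i depends on [3:i]
#5=c depends on [2:c]
#6=c depends on [5:c]
#7=i depends on [4:i]
#8=e depends on [6:c]
#9=u depends on [7:i, 8:e]
sources: [0:c, 3:i]
N(rest) = Σ N(rest − s) over sources s of rest; N(one piece) = 1:
  size 1 → [9]=1
  size 2 → [7,9]=1  [8,9]=1
  size 3 → [4,7,9]=1  [6,8,9]=1  [7,8,9]=2
  size 4 → [3,4,7,9]=1  [4,7,8,9]=3  [5,6,8,9]=1  [6,7,8,9]=3
  size 5 → [2,5,6,8,9]=1  [3,4,7,8,9]=4  [4,6,7,8,9]=6  [5,6,7,8,9]=4
  size 6 → [1,2,5,6,8,9]=1  [2,5,6,7,8,9]=5  [3,4,6,7,8,9]=10  [4,5,6,7,8,9]=10
  size 7 → [0,1,2,5,6,8,9]=1  [1,2,5,6,7,8,9]=6  [2,4,5,6,7,8,9]=15  [3,4,5,6,7,8,9]=20
  size 8 → [0,1,2,5,6,7,8,9]=7  [1,2,4,5,6,7,8,9]=21  [2,3,4,5,6,7,8,9]=35
  first=0(c) contributes 56
  first=3(i) contributes 28
|[w]| = 84

84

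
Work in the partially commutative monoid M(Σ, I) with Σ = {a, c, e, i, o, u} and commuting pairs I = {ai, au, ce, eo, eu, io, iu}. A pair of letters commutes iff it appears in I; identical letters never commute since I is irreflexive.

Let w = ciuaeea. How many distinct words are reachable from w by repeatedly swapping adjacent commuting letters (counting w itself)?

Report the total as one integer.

0(c) covers ∅
1(i) covers 0:c
2(u) covers 0:c
3(a) covers 0:c
4(e) covers 1:i, 3:a
5(e) covers 4:e
6(a) covers 5:e
floor of heap: 0:c
completions by unplaced set U, small U first (add the entries for U minus each lowest piece of U):
  |U|=1: {2}:1  {6}:1
  |U|=2: {2,6}:2  {5,6}:1
  |U|=3: {2,5,6}:3  {4,5,6}:1
  |U|=4: {1,4,5,6}:1  {2,4,5,6}:4  {3,4,5,6}:1
  |U|=5: {1,2,4,5,6}:5  {1,3,4,5,6}:2  {2,3,4,5,6}:5
  start at 0(c): 12

12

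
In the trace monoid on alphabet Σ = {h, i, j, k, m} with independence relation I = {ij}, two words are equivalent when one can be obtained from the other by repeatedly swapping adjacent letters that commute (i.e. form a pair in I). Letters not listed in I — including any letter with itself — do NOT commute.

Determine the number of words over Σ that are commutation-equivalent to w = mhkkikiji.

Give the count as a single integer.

#0=m has no predecessor
#1=h depends on [0:m]
#2=k depends on [1:h]
#3=k depends on [2:k]
#4=i depends on [3:k]
#5=k depends on [4:i]
#6=i depends on [5:k]
#7=j depends on [5:k]
#8=i depends on [6:i]
sources: [0:m]
N(rest) = Σ N(rest − s) over sources s of rest; N(one piece) = 1:
  size 1 → [7]=1  [8]=1
  size 2 → [6,8]=1  [7,8]=2
  size 3 → [6,7,8]=3
  size 4 → [5,6,7,8]=3
  size 5 → [4,5,6,7,8]=3
  size 6 → [3,4,5,6,7,8]=3
  size 7 → [2,3,4,5,6,7,8]=3
  first=0(m) contributes 3

3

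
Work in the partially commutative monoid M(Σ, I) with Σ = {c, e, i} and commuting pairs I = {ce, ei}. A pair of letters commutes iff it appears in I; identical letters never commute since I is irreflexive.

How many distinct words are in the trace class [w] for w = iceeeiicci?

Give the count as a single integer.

120

#0=i has no predecessor
#1=c depends on [0:i]
#2=e has no predecessor
#3=e depends on [2:e]
#4=e depends on [3:e]
#5=i depends on [1:c]
#6=i depends on [5:i]
#7=c depends on [6:i]
#8=c depends on [7:c]
#9=i depends on [8:c]
sources: [0:i, 2:e]
N(rest) = Σ N(rest − s) over sources s of rest; N(one piece) = 1:
  size 1 → [4]=1  [9]=1
  size 2 → [3,4]=1  [4,9]=2  [8,9]=1
  size 3 → [2,3,4]=1  [3,4,9]=3  [4,8,9]=3  [7,8,9]=1
  size 4 → [2,3,4,9]=4  [3,4,8,9]=6  [4,7,8,9]=4  [6,7,8,9]=1
  size 5 → [2,3,4,8,9]=10  [3,4,7,8,9]=10  [4,6,7,8,9]=5  [5,6,7,8,9]=1
  size 6 → [1,5,6,7,8,9]=1  [2,3,4,7,8,9]=20  [3,4,6,7,8,9]=15  [4,5,6,7,8,9]=6
  size 7 → [0,1,5,6,7,8,9]=1  [1,4,5,6,7,8,9]=7  [2,3,4,6,7,8,9]=35  [3,4,5,6,7,8,9]=21
  size 8 → [0,1,4,5,6,7,8,9]=8  [1,3,4,5,6,7,8,9]=28  [2,3,4,5,6,7,8,9]=56
  first=0(i) contributes 84
  first=2(e) contributes 36
|[w]| = 120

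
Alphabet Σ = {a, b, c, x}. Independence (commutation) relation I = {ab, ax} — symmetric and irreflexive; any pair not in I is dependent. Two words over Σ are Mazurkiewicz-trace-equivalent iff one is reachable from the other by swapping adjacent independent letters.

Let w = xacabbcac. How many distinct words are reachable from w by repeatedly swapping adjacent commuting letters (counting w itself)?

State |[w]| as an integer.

6

piece 0:x — minimal
piece 1:a — minimal
piece 2:c rests on {0:x, 1:a}
piece 3:a rests on {2:c}
piece 4:b rests on {2:c}
piece 5:b rests on {4:b}
piece 6:c rests on {3:a, 5:b}
piece 7:a rests on {6:c}
piece 8:c rests on {7:a}
minimal pieces: {0:x, 1:a}
ways to finish when only these pieces remain (= sum over removing one remaining piece with nothing left below it):
  1 left: {8}→1
  2 left: {7,8}→1
  3 left: {6,7,8}→1
  4 left: {3,6,7,8}→1  {5,6,7,8}→1
  5 left: {3,5,6,7,8}→2  {4,5,6,7,8}→1
  6 left: {3,4,5,6,7,8}→3
  7 left: {2,3,4,5,6,7,8}→3
  placing 0:x first → 3 extensions
  placing 1:a first → 3 extensions
total linear extensions = 6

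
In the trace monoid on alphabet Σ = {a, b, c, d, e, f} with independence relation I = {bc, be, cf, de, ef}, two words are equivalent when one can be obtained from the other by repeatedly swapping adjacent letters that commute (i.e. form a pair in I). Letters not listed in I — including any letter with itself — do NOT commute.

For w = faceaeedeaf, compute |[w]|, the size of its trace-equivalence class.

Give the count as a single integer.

drop 0:f onto floor
drop 1:a onto {0:f}
drop 2:c onto {1:a}
drop 3:e onto {2:c}
drop 4:a onto {3:e}
drop 5:e onto {4:a}
drop 6:e onto {5:e}
drop 7:d onto {4:a}
drop 8:e onto {6:e}
drop 9:a onto {7:d, 8:e}
drop 10:f onto {9:a}
ground layer = {0:f}
drop-orders for the pieces not yet dropped (sum over which currently-grounded one goes next):
  1 to go: {10} 1
  2 to go: {9,10} 1
  3 to go: {7,9,10} 1  {8,9,10} 1
  4 to go: {6,8,9,10} 1  {7,8,9,10} 2
  5 to go: {5,6,8,9,10} 1  {6,7,8,9,10} 3
  6 to go: {5,6,7,8,9,10} 4
  7 to go: {4,5,6,7,8,9,10} 4
  8 to go: {3,4,5,6,7,8,9,10} 4
  9 to go: {2,3,4,5,6,7,8,9,10} 4
  if 0:f drops first: 4 orders

4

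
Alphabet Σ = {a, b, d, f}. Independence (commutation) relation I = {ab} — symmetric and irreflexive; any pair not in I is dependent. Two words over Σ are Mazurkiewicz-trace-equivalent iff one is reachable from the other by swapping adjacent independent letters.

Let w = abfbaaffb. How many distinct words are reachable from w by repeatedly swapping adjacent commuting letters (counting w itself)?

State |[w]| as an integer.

drop 0:a onto floor
drop 1:b onto floor
drop 2:f onto {0:a, 1:b}
drop 3:b onto {2:f}
drop 4:a onto {2:f}
drop 5:a onto {4:a}
drop 6:f onto {3:b, 5:a}
drop 7:f onto {6:f}
drop 8:b onto {7:f}
ground layer = {0:a, 1:b}
drop-orders for the pieces not yet dropped (sum over which currently-grounded one goes next):
  1 to go: {8} 1
  2 to go: {7,8} 1
  3 to go: {6,7,8} 1
  4 to go: {3,6,7,8} 1  {5,6,7,8} 1
  5 to go: {3,5,6,7,8} 2  {4,5,6,7,8} 1
  6 to go: {3,4,5,6,7,8} 3
  7 to go: {2,3,4,5,6,7,8} 3
  if 0:a drops first: 3 orders
  if 1:b drops first: 3 orders
heap linearizations: 6

6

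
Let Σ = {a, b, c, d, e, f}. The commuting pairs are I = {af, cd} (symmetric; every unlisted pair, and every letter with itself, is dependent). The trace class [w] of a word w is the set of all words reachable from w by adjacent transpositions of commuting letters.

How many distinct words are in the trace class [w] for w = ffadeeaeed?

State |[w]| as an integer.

#0=f has no predecessor
#1=f depends on [0:f]
#2=a has no predecessor
#3=d depends on [1:f, 2:a]
#4=e depends on [3:d]
#5=e depends on [4:e]
#6=a depends on [5:e]
#7=e depends on [6:a]
#8=e depends on [7:e]
#9=d depends on [8:e]
sources: [0:f, 2:a]
N(rest) = Σ N(rest − s) over sources s of rest; N(one piece) = 1:
  size 1 → [9]=1
  size 2 → [8,9]=1
  size 3 → [7,8,9]=1
  size 4 → [6,7,8,9]=1
  size 5 → [5,6,7,8,9]=1
  size 6 → [4,5,6,7,8,9]=1
  size 7 → [3,4,5,6,7,8,9]=1
  size 8 → [1,3,4,5,6,7,8,9]=1  [2,3,4,5,6,7,8,9]=1
  first=0(f) contributes 2
  first=2(a) contributes 1
|[w]| = 3

3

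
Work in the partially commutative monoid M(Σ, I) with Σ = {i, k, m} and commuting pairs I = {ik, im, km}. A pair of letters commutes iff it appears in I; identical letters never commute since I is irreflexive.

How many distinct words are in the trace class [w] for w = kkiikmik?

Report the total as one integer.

280

piece 0:k — minimal
piece 1:k rests on {0:k}
piece 2:i — minimal
piece 3:i rests on {2:i}
piece 4:k rests on {1:k}
piece 5:m — minimal
piece 6:i rests on {3:i}
piece 7:k rests on {4:k}
minimal pieces: {0:k, 2:i, 5:m}
ways to finish when only these pieces remain (= sum over removing one remaining piece with nothing left below it):
  1 left: {5}→1  {6}→1  {7}→1
  2 left: {3,6}→1  {4,7}→1  {5,6}→2  {5,7}→2  {6,7}→2
  3 left: {1,4,7}→1  {2,3,6}→1  {3,5,6}→3  {3,6,7}→3  {4,5,7}→3  {4,6,7}→3  {5,6,7}→6
  4 left: {0,1,4,7}→1  {1,4,5,7}→4  {1,4,6,7}→4  {2,3,5,6}→4  {2,3,6,7}→4  {3,4,6,7}→6  {3,5,6,7}→12  {4,5,6,7}→12
  5 left: {0,1,4,5,7}→5  {0,1,4,6,7}→5  {1,3,4,6,7}→10  {1,4,5,6,7}→20  {2,3,4,6,7}→10  {2,3,5,6,7}→20  {3,4,5,6,7}→30
  6 left: {0,1,3,4,6,7}→15  {0,1,4,5,6,7}→30  {1,2,3,4,6,7}→20  {1,3,4,5,6,7}→60  {2,3,4,5,6,7}→60
  placing 0:k first → 140 extensions
  placing 2:i first → 105 extensions
  placing 5:m first → 35 extensions
total linear extensions = 280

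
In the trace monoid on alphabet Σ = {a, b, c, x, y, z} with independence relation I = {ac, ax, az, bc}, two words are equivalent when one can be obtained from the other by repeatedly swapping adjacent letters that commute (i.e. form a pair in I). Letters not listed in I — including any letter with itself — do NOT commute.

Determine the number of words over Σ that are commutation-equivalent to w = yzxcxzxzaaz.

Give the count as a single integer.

45

drop 0:y onto floor
drop 1:z onto {0:y}
drop 2:x onto {1:z}
drop 3:c onto {2:x}
drop 4:x onto {3:c}
drop 5:z onto {4:x}
drop 6:x onto {5:z}
drop 7:z onto {6:x}
drop 8:a onto {0:y}
drop 9:a onto {8:a}
drop 10:z onto {7:z}
ground layer = {0:y}
drop-orders for the pieces not yet dropped (sum over which currently-grounded one goes next):
  1 to go: {9} 1  {10} 1
  2 to go: {7,10} 1  {8,9} 1  {9,10} 2
  3 to go: {6,7,10} 1  {7,9,10} 3  {8,9,10} 3
  4 to go: {5,6,7,10} 1  {6,7,9,10} 4  {7,8,9,10} 6
  5 to go: {4,5,6,7,10} 1  {5,6,7,9,10} 5  {6,7,8,9,10} 10
  6 to go: {3,4,5,6,7,10} 1  {4,5,6,7,9,10} 6  {5,6,7,8,9,10} 15
  7 to go: {2,3,4,5,6,7,10} 1  {3,4,5,6,7,9,10} 7  {4,5,6,7,8,9,10} 21
  8 to go: {1,2,3,4,5,6,7,10} 1  {2,3,4,5,6,7,9,10} 8  {3,4,5,6,7,8,9,10} 28
  9 to go: {1,2,3,4,5,6,7,9,10} 9  {2,3,4,5,6,7,8,9,10} 36
  if 0:y drops first: 45 orders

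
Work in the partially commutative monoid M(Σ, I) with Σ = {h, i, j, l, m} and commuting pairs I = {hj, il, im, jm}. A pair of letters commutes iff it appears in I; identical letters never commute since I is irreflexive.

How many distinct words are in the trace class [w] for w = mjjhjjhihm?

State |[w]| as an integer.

piece 0:m — minimal
piece 1:j — minimal
piece 2:j rests on {1:j}
piece 3:h rests on {0:m}
piece 4:j rests on {2:j}
piece 5:j rests on {4:j}
piece 6:h rests on {3:h}
piece 7:i rests on {5:j, 6:h}
piece 8:h rests on {7:i}
piece 9:m rests on {8:h}
minimal pieces: {0:m, 1:j}
ways to finish when only these pieces remain (= sum over removing one remaining piece with nothing left below it):
  1 left: {9}→1
  2 left: {8,9}→1
  3 left: {7,8,9}→1
  4 left: {5,7,8,9}→1  {6,7,8,9}→1
  5 left: {3,6,7,8,9}→1  {4,5,7,8,9}→1  {5,6,7,8,9}→2
  6 left: {0,3,6,7,8,9}→1  {2,4,5,7,8,9}→1  {3,5,6,7,8,9}→3  {4,5,6,7,8,9}→3
  7 left: {0,3,5,6,7,8,9}→4  {1,2,4,5,7,8,9}→1  {2,4,5,6,7,8,9}→4  {3,4,5,6,7,8,9}→6
  8 left: {0,3,4,5,6,7,8,9}→10  {1,2,4,5,6,7,8,9}→5  {2,3,4,5,6,7,8,9}→10
  placing 0:m first → 15 extensions
  placing 1:j first → 20 extensions
total linear extensions = 35

35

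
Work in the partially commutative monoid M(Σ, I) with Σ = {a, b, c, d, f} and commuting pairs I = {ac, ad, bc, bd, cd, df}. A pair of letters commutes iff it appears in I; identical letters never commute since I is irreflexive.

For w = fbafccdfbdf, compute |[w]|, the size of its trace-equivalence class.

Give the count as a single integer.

55

#0=f has no predecessor
#1=b depends on [0:f]
#2=a depends on [1:b]
#3=f depends on [2:a]
#4=c depends on [3:f]
#5=c depends on [4:c]
#6=d has no predecessor
#7=f depends on [5:c]
#8=b depends on [7:f]
#9=d depends on [6:d]
#10=f depends on [8:b]
sources: [0:f, 6:d]
N(rest) = Σ N(rest − s) over sources s of rest; N(one piece) = 1:
  size 1 → [9]=1  [10]=1
  size 2 → [6,9]=1  [8,10]=1  [9,10]=2
  size 3 → [6,9,10]=3  [7,8,10]=1  [8,9,10]=3
  size 4 → [5,7,8,10]=1  [6,8,9,10]=6  [7,8,9,10]=4
  size 5 → [4,5,7,8,10]=1  [5,7,8,9,10]=5  [6,7,8,9,10]=10
  size 6 → [3,4,5,7,8,10]=1  [4,5,7,8,9,10]=6  [5,6,7,8,9,10]=15
  size 7 → [2,3,4,5,7,8,10]=1  [3,4,5,7,8,9,10]=7  [4,5,6,7,8,9,10]=21
  size 8 → [1,2,3,4,5,7,8,10]=1  [2,3,4,5,7,8,9,10]=8  [3,4,5,6,7,8,9,10]=28
  size 9 → [0,1,2,3,4,5,7,8,10]=1  [1,2,3,4,5,7,8,9,10]=9  [2,3,4,5,6,7,8,9,10]=36
  first=0(f) contributes 45
  first=6(d) contributes 10
|[w]| = 55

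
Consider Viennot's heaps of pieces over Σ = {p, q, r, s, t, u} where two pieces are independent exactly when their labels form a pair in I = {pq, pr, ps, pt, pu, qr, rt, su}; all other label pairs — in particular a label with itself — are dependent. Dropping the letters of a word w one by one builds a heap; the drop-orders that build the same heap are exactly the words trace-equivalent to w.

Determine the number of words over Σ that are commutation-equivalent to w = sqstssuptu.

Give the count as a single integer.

30

#0=s has no predecessor
#1=q depends on [0:s]
#2=s depends on [1:q]
#3=t depends on [2:s]
#4=s depends on [3:t]
#5=s depends on [4:s]
#6=u depends on [3:t]
#7=p has no predecessor
#8=t depends on [5:s, 6:u]
#9=u depends on [8:t]
sources: [0:s, 7:p]
N(rest) = Σ N(rest − s) over sources s of rest; N(one piece) = 1:
  size 1 → [7]=1  [9]=1
  size 2 → [7,9]=2  [8,9]=1
  size 3 → [5,8,9]=1  [6,8,9]=1  [7,8,9]=3
  size 4 → [4,5,8,9]=1  [5,6,8,9]=2  [5,7,8,9]=4  [6,7,8,9]=4
  size 5 → [4,5,6,8,9]=3  [4,5,7,8,9]=5  [5,6,7,8,9]=10
  size 6 → [3,4,5,6,8,9]=3  [4,5,6,7,8,9]=18
  size 7 → [2,3,4,5,6,8,9]=3  [3,4,5,6,7,8,9]=21
  size 8 → [1,2,3,4,5,6,8,9]=3  [2,3,4,5,6,7,8,9]=24
  first=0(s) contributes 27
  first=7(p) contributes 3
|[w]| = 30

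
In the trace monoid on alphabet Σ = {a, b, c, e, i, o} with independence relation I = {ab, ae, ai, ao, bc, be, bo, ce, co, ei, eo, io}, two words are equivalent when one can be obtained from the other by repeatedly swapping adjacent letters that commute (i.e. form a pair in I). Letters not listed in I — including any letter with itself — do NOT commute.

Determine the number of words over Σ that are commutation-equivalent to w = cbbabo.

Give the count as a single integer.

drop 0:c onto floor
drop 1:b onto floor
drop 2:b onto {1:b}
drop 3:a onto {0:c}
drop 4:b onto {2:b}
drop 5:o onto floor
ground layer = {0:c, 1:b, 5:o}
drop-orders for the pieces not yet dropped (sum over which currently-grounded one goes next):
  1 to go: {3} 1  {4} 1  {5} 1
  2 to go: {0,3} 1  {2,4} 1  {3,4} 2  {3,5} 2  {4,5} 2
  3 to go: {0,3,4} 3  {0,3,5} 3  {1,2,4} 1  {2,3,4} 3  {2,4,5} 3  {3,4,5} 6
  4 to go: {0,2,3,4} 6  {0,3,4,5} 12  {1,2,3,4} 4  {1,2,4,5} 4  {2,3,4,5} 12
  if 0:c drops first: 20 orders
  if 1:b drops first: 30 orders
  if 5:o drops first: 10 orders
heap linearizations: 60

60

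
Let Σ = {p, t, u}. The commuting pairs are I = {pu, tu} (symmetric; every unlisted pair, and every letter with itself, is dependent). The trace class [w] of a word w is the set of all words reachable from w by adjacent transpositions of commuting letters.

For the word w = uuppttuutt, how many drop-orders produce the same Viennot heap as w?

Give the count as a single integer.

drop 0:u onto floor
drop 1:u onto {0:u}
drop 2:p onto floor
drop 3:p onto {2:p}
drop 4:t onto {3:p}
drop 5:t onto {4:t}
drop 6:u onto {1:u}
drop 7:u onto {6:u}
drop 8:t onto {5:t}
drop 9:t onto {8:t}
ground layer = {0:u, 2:p}
drop-orders for the pieces not yet dropped (sum over which currently-grounded one goes next):
  1 to go: {7} 1  {9} 1
  2 to go: {6,7} 1  {7,9} 2  {8,9} 1
  3 to go: {1,6,7} 1  {5,8,9} 1  {6,7,9} 3  {7,8,9} 3
  4 to go: {0,1,6,7} 1  {1,6,7,9} 4  {4,5,8,9} 1  {5,7,8,9} 4  {6,7,8,9} 6
  5 to go: {0,1,6,7,9} 5  {1,6,7,8,9} 10  {3,4,5,8,9} 1  {4,5,7,8,9} 5  {5,6,7,8,9} 10
  6 to go: {0,1,6,7,8,9} 15  {1,5,6,7,8,9} 20  {2,3,4,5,8,9} 1  {3,4,5,7,8,9} 6  {4,5,6,7,8,9} 15
  7 to go: {0,1,5,6,7,8,9} 35  {1,4,5,6,7,8,9} 35  {2,3,4,5,7,8,9} 7  {3,4,5,6,7,8,9} 21
  8 to go: {0,1,4,5,6,7,8,9} 70  {1,3,4,5,6,7,8,9} 56  {2,3,4,5,6,7,8,9} 28
  if 0:u drops first: 84 orders
  if 2:p drops first: 126 orders
heap linearizations: 210

210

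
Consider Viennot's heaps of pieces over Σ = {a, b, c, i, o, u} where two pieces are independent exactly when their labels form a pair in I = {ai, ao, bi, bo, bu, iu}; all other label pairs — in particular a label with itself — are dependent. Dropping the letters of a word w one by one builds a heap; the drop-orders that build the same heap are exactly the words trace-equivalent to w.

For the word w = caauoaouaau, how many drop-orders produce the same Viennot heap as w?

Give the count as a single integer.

0(c) covers ∅
1(a) covers 0:c
2(a) covers 1:a
3(u) covers 2:a
4(o) covers 3:u
5(a) covers 3:u
6(o) covers 4:o
7(u) covers 5:a, 6:o
8(a) covers 7:u
9(a) covers 8:a
10(u) covers 9:a
floor of heap: 0:c
completions by unplaced set U, small U first (add the entries for U minus each lowest piece of U):
  |U|=1: {10}:1
  |U|=2: {9,10}:1
  |U|=3: {8,9,10}:1
  |U|=4: {7,8,9,10}:1
  |U|=5: {5,7,8,9,10}:1  {6,7,8,9,10}:1
  |U|=6: {4,6,7,8,9,10}:1  {5,6,7,8,9,10}:2
  |U|=7: {4,5,6,7,8,9,10}:3
  |U|=8: {3,4,5,6,7,8,9,10}:3
  |U|=9: {2,3,4,5,6,7,8,9,10}:3
  start at 0(c): 3

3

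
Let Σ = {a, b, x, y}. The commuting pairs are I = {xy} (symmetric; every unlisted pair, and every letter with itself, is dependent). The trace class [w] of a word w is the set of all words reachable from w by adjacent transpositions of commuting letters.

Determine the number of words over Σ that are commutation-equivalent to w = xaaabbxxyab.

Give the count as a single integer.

3

#0=x has no predecessor
#1=a depends on [0:x]
#2=a depends on [1:a]
#3=a depends on [2:a]
#4=b depends on [3:a]
#5=b depends on [4:b]
#6=x depends on [5:b]
#7=x depends on [6:x]
#8=y depends on [5:b]
#9=a depends on [7:x, 8:y]
#10=b depends on [9:a]
sources: [0:x]
N(rest) = Σ N(rest − s) over sources s of rest; N(one piece) = 1:
  size 1 → [10]=1
  size 2 → [9,10]=1
  size 3 → [7,9,10]=1  [8,9,10]=1
  size 4 → [6,7,9,10]=1  [7,8,9,10]=2
  size 5 → [6,7,8,9,10]=3
  size 6 → [5,6,7,8,9,10]=3
  size 7 → [4,5,6,7,8,9,10]=3
  size 8 → [3,4,5,6,7,8,9,10]=3
  size 9 → [2,3,4,5,6,7,8,9,10]=3
  first=0(x) contributes 3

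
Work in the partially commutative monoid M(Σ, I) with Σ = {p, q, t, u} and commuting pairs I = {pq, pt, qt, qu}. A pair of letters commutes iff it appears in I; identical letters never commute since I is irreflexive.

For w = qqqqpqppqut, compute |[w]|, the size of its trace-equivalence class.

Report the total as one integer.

462

0(q) covers ∅
1(q) covers 0:q
2(q) covers 1:q
3(q) covers 2:q
4(p) covers ∅
5(q) covers 3:q
6(p) covers 4:p
7(p) covers 6:p
8(q) covers 5:q
9(u) covers 7:p
10(t) covers 9:u
floor of heap: 0:q, 4:p
completions by unplaced set U, small U first (add the entries for U minus each lowest piece of U):
  |U|=1: {8}:1  {10}:1
  |U|=2: {5,8}:1  {8,10}:2  {9,10}:1
  |U|=3: {3,5,8}:1  {5,8,10}:3  {7,9,10}:1  {8,9,10}:3
  |U|=4: {2,3,5,8}:1  {3,5,8,10}:4  {5,8,9,10}:6  {6,7,9,10}:1  {7,8,9,10}:4
  |U|=5: {1,2,3,5,8}:1  {2,3,5,8,10}:5  {3,5,8,9,10}:10  {4,6,7,9,10}:1  {5,7,8,9,10}:10  {6,7,8,9,10}:5
  |U|=6: {0,1,2,3,5,8}:1  {1,2,3,5,8,10}:6  {2,3,5,8,9,10}:15  {3,5,7,8,9,10}:20  {4,6,7,8,9,10}:6  {5,6,7,8,9,10}:15
  |U|=7: {0,1,2,3,5,8,10}:7  {1,2,3,5,8,9,10}:21  {2,3,5,7,8,9,10}:35  {3,5,6,7,8,9,10}:35  {4,5,6,7,8,9,10}:21
  |U|=8: {0,1,2,3,5,8,9,10}:28  {1,2,3,5,7,8,9,10}:56  {2,3,5,6,7,8,9,10}:70  {3,4,5,6,7,8,9,10}:56
  |U|=9: {0,1,2,3,5,7,8,9,10}:84  {1,2,3,5,6,7,8,9,10}:126  {2,3,4,5,6,7,8,9,10}:126
  start at 0(q): 252
  start at 4(p): 210
sum over floor = 462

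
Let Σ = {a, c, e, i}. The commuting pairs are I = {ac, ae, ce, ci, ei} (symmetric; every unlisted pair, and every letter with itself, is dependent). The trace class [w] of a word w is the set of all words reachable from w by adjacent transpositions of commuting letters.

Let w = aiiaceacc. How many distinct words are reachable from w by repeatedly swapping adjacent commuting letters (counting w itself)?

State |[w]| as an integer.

#0=a has no predecessor
#1=i depends on [0:a]
#2=i depends on [1:i]
#3=a depends on [2:i]
#4=c has no predecessor
#5=e has no predecessor
#6=a depends on [3:a]
#7=c depends on [4:c]
#8=c depends on [7:c]
sources: [0:a, 4:c, 5:e]
N(rest) = Σ N(rest − s) over sources s of rest; N(one piece) = 1:
  size 1 → [5]=1  [6]=1  [8]=1
  size 2 → [3,6]=1  [5,6]=2  [5,8]=2  [6,8]=2  [7,8]=1
  size 3 → [2,3,6]=1  [3,5,6]=3  [3,6,8]=3  [4,7,8]=1  [5,6,8]=6  [5,7,8]=3  [6,7,8]=3
  size 4 → [1,2,3,6]=1  [2,3,5,6]=4  [2,3,6,8]=4  [3,5,6,8]=12  [3,6,7,8]=6  [4,5,7,8]=4  [4,6,7,8]=4  [5,6,7,8]=12
  size 5 → [0,1,2,3,6]=1  [1,2,3,5,6]=5  [1,2,3,6,8]=5  [2,3,5,6,8]=20  [2,3,6,7,8]=10  [3,4,6,7,8]=10  [3,5,6,7,8]=30  [4,5,6,7,8]=20
  size 6 → [0,1,2,3,5,6]=6  [0,1,2,3,6,8]=6  [1,2,3,5,6,8]=30  [1,2,3,6,7,8]=15  [2,3,4,6,7,8]=20  [2,3,5,6,7,8]=60  [3,4,5,6,7,8]=60
  size 7 → [0,1,2,3,5,6,8]=42  [0,1,2,3,6,7,8]=21  [1,2,3,4,6,7,8]=35  [1,2,3,5,6,7,8]=105  [2,3,4,5,6,7,8]=140
  first=0(a) contributes 280
  first=4(c) contributes 168
  first=5(e) contributes 56
|[w]| = 504

504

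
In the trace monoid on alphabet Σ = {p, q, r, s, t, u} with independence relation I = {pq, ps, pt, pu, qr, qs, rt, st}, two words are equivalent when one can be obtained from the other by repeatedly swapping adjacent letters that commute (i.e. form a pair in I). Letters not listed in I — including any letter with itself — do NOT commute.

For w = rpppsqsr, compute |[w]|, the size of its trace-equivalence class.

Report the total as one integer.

drop 0:r onto floor
drop 1:p onto {0:r}
drop 2:p onto {1:p}
drop 3:p onto {2:p}
drop 4:s onto {0:r}
drop 5:q onto floor
drop 6:s onto {4:s}
drop 7:r onto {3:p, 6:s}
ground layer = {0:r, 5:q}
drop-orders for the pieces not yet dropped (sum over which currently-grounded one goes next):
  1 to go: {5} 1  {7} 1
  2 to go: {3,7} 1  {5,7} 2  {6,7} 1
  3 to go: {2,3,7} 1  {3,5,7} 3  {3,6,7} 2  {4,6,7} 1  {5,6,7} 3
  4 to go: {1,2,3,7} 1  {2,3,5,7} 4  {2,3,6,7} 3  {3,4,6,7} 3  {3,5,6,7} 8  {4,5,6,7} 4
  5 to go: {1,2,3,5,7} 5  {1,2,3,6,7} 4  {2,3,4,6,7} 6  {2,3,5,6,7} 15  {3,4,5,6,7} 15
  6 to go: {1,2,3,4,6,7} 10  {1,2,3,5,6,7} 24  {2,3,4,5,6,7} 36
  if 0:r drops first: 70 orders
  if 5:q drops first: 10 orders
heap linearizations: 80

80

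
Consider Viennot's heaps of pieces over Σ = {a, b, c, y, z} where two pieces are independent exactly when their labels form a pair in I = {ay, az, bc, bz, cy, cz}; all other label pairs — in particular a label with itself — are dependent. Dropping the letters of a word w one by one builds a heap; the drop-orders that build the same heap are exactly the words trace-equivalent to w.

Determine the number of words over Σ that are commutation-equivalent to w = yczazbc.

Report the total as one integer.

0(y) covers ∅
1(c) covers ∅
2(z) covers 0:y
3(a) covers 1:c
4(z) covers 2:z
5(b) covers 0:y, 3:a
6(c) covers 3:a
floor of heap: 0:y, 1:c
completions by unplaced set U, small U first (add the entries for U minus each lowest piece of U):
  |U|=1: {4}:1  {5}:1  {6}:1
  |U|=2: {2,4}:1  {4,5}:2  {4,6}:2  {5,6}:2
  |U|=3: {2,4,5}:3  {2,4,6}:3  {3,5,6}:2  {4,5,6}:6
  |U|=4: {0,2,4,5}:3  {1,3,5,6}:2  {2,4,5,6}:12  {3,4,5,6}:8
  |U|=5: {0,2,4,5,6}:15  {1,3,4,5,6}:10  {2,3,4,5,6}:20
  start at 0(y): 30
  start at 1(c): 35
sum over floor = 65

65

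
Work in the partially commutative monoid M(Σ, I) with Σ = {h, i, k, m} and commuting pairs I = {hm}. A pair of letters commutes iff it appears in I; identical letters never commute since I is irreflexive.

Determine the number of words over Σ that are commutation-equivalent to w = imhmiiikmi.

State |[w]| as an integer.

piece 0:i — minimal
piece 1:m rests on {0:i}
piece 2:h rests on {0:i}
piece 3:m rests on {1:m}
piece 4:i rests on {2:h, 3:m}
piece 5:i rests on {4:i}
piece 6:i rests on {5:i}
piece 7:k rests on {6:i}
piece 8:m rests on {7:k}
piece 9:i rests on {8:m}
minimal pieces: {0:i}
ways to finish when only these pieces remain (= sum over removing one remaining piece with nothing left below it):
  1 left: {9}→1
  2 left: {8,9}→1
  3 left: {7,8,9}→1
  4 left: {6,7,8,9}→1
  5 left: {5,6,7,8,9}→1
  6 left: {4,5,6,7,8,9}→1
  7 left: {2,4,5,6,7,8,9}→1  {3,4,5,6,7,8,9}→1
  8 left: {1,3,4,5,6,7,8,9}→1  {2,3,4,5,6,7,8,9}→2
  placing 0:i first → 3 extensions

3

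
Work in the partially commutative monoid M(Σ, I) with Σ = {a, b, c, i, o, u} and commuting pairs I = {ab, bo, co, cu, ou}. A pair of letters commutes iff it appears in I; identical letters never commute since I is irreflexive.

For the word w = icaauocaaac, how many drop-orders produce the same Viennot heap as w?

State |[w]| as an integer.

6

0(i) covers ∅
1(c) covers 0:i
2(a) covers 1:c
3(a) covers 2:a
4(u) covers 3:a
5(o) covers 3:a
6(c) covers 3:a
7(a) covers 4:u, 5:o, 6:c
8(a) covers 7:a
9(a) covers 8:a
10(c) covers 9:a
floor of heap: 0:i
completions by unplaced set U, small U first (add the entries for U minus each lowest piece of U):
  |U|=1: {10}:1
  |U|=2: {9,10}:1
  |U|=3: {8,9,10}:1
  |U|=4: {7,8,9,10}:1
  |U|=5: {4,7,8,9,10}:1  {5,7,8,9,10}:1  {6,7,8,9,10}:1
  |U|=6: {4,5,7,8,9,10}:2  {4,6,7,8,9,10}:2  {5,6,7,8,9,10}:2
  |U|=7: {4,5,6,7,8,9,10}:6
  |U|=8: {3,4,5,6,7,8,9,10}:6
  |U|=9: {2,3,4,5,6,7,8,9,10}:6
  start at 0(i): 6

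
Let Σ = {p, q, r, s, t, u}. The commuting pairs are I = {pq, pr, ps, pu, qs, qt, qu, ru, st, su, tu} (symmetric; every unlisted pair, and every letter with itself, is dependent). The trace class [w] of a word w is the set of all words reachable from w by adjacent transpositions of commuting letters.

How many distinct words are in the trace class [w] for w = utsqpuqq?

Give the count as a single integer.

piece 0:u — minimal
piece 1:t — minimal
piece 2:s — minimal
piece 3:q — minimal
piece 4:p rests on {1:t}
piece 5:u rests on {0:u}
piece 6:q rests on {3:q}
piece 7:q rests on {6:q}
minimal pieces: {0:u, 1:t, 2:s, 3:q}
ways to finish when only these pieces remain (= sum over removing one remaining piece with nothing left below it):
  1 left: {2}→1  {4}→1  {5}→1  {7}→1
  2 left: {0,5}→1  {1,4}→1  {2,4}→2  {2,5}→2  {2,7}→2  {4,5}→2  {4,7}→2  {5,7}→2  {6,7}→1
  3 left: {0,2,5}→3  {0,4,5}→3  {0,5,7}→3  {1,2,4}→3  {1,4,5}→3  {1,4,7}→3  {2,4,5}→6  {2,4,7}→6  {2,5,7}→6  {2,6,7}→3  {3,6,7}→1  {4,5,7}→6  {4,6,7}→3  {5,6,7}→3
  4 left: {0,1,4,5}→6  {0,2,4,5}→12  {0,2,5,7}→12  {0,4,5,7}→12  {0,5,6,7}→6  {1,2,4,5}→12  {1,2,4,7}→12  {1,4,5,7}→12  {1,4,6,7}→6  {2,3,6,7}→4  {2,4,5,7}→24  {2,4,6,7}→12  {2,5,6,7}→12  {3,4,6,7}→4  {3,5,6,7}→4  {4,5,6,7}→12
  5 left: {0,1,2,4,5}→30  {0,1,4,5,7}→30  {0,2,4,5,7}→60  {0,2,5,6,7}→30  {0,3,5,6,7}→10  {0,4,5,6,7}→30  {1,2,4,5,7}→60  {1,2,4,6,7}→30  {1,3,4,6,7}→10  {1,4,5,6,7}→30  {2,3,4,6,7}→20  {2,3,5,6,7}→20  {2,4,5,6,7}→60  {3,4,5,6,7}→20
  6 left: {0,1,2,4,5,7}→180  {0,1,4,5,6,7}→90  {0,2,3,5,6,7}→60  {0,2,4,5,6,7}→180  {0,3,4,5,6,7}→60  {1,2,3,4,6,7}→60  {1,2,4,5,6,7}→180  {1,3,4,5,6,7}→60  {2,3,4,5,6,7}→120
  placing 0:u first → 420 extensions
  placing 1:t first → 420 extensions
  placing 2:s first → 210 extensions
  placing 3:q first → 630 extensions
total linear extensions = 1680

1680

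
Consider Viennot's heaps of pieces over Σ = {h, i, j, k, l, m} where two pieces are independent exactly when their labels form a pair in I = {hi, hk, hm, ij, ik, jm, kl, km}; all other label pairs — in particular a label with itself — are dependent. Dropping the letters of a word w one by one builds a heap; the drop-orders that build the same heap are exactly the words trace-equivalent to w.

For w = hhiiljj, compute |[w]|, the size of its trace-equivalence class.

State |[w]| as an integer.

#0=h has no predecessor
#1=h depends on [0:h]
#2=i has no predecessor
#3=i depends on [2:i]
#4=l depends on [1:h, 3:i]
#5=j depends on [4:l]
#6=j depends on [5:j]
sources: [0:h, 2:i]
N(rest) = Σ N(rest − s) over sources s of rest; N(one piece) = 1:
  size 1 → [6]=1
  size 2 → [5,6]=1
  size 3 → [4,5,6]=1
  size 4 → [1,4,5,6]=1  [3,4,5,6]=1
  size 5 → [0,1,4,5,6]=1  [1,3,4,5,6]=2  [2,3,4,5,6]=1
  first=0(h) contributes 3
  first=2(i) contributes 3
|[w]| = 6

6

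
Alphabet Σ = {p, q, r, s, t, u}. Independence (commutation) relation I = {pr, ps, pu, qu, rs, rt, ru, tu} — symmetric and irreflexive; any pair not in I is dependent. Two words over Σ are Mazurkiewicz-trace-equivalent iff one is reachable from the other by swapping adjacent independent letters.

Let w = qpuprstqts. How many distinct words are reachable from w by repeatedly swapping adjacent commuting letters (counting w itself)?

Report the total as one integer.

piece 0:q — minimal
piece 1:p rests on {0:q}
piece 2:u — minimal
piece 3:p rests on {1:p}
piece 4:r rests on {0:q}
piece 5:s rests on {0:q, 2:u}
piece 6:t rests on {3:p, 5:s}
piece 7:q rests on {4:r, 6:t}
piece 8:t rests on {7:q}
piece 9:s rests on {8:t}
minimal pieces: {0:q, 2:u}
ways to finish when only these pieces remain (= sum over removing one remaining piece with nothing left below it):
  1 left: {9}→1
  2 left: {8,9}→1
  3 left: {7,8,9}→1
  4 left: {4,7,8,9}→1  {6,7,8,9}→1
  5 left: {3,6,7,8,9}→1  {4,6,7,8,9}→2  {5,6,7,8,9}→1
  6 left: {1,3,6,7,8,9}→1  {2,5,6,7,8,9}→1  {3,4,6,7,8,9}→3  {3,5,6,7,8,9}→2  {4,5,6,7,8,9}→3
  7 left: {1,3,4,6,7,8,9}→4  {1,3,5,6,7,8,9}→3  {2,3,5,6,7,8,9}→3  {2,4,5,6,7,8,9}→4  {3,4,5,6,7,8,9}→8
  8 left: {1,2,3,5,6,7,8,9}→6  {1,3,4,5,6,7,8,9}→15  {2,3,4,5,6,7,8,9}→15
  placing 0:q first → 36 extensions
  placing 2:u first → 15 extensions
total linear extensions = 51

51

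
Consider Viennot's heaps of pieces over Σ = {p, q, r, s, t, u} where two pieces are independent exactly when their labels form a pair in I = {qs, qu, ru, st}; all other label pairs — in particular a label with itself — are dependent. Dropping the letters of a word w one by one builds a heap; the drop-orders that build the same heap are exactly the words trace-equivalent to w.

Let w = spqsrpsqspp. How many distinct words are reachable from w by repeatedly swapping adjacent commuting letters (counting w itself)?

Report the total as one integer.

6

0(s) covers ∅
1(p) covers 0:s
2(q) covers 1:p
3(s) covers 1:p
4(r) covers 2:q, 3:s
5(p) covers 4:r
6(s) covers 5:p
7(q) covers 5:p
8(s) covers 6:s
9(p) covers 7:q, 8:s
10(p) covers 9:p
floor of heap: 0:s
completions by unplaced set U, small U first (add the entries for U minus each lowest piece of U):
  |U|=1: {10}:1
  |U|=2: {9,10}:1
  |U|=3: {7,9,10}:1  {8,9,10}:1
  |U|=4: {6,8,9,10}:1  {7,8,9,10}:2
  |U|=5: {6,7,8,9,10}:3
  |U|=6: {5,6,7,8,9,10}:3
  |U|=7: {4,5,6,7,8,9,10}:3
  |U|=8: {2,4,5,6,7,8,9,10}:3  {3,4,5,6,7,8,9,10}:3
  |U|=9: {2,3,4,5,6,7,8,9,10}:6
  start at 0(s): 6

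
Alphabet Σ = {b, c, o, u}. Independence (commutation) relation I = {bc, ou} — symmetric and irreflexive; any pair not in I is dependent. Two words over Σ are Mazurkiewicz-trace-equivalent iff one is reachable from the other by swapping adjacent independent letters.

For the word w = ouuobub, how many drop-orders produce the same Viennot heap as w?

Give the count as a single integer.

0(o) covers ∅
1(u) covers ∅
2(u) covers 1:u
3(o) covers 0:o
4(b) covers 2:u, 3:o
5(u) covers 4:b
6(b) covers 5:u
floor of heap: 0:o, 1:u
completions by unplaced set U, small U first (add the entries for U minus each lowest piece of U):
  |U|=1: {6}:1
  |U|=2: {5,6}:1
  |U|=3: {4,5,6}:1
  |U|=4: {2,4,5,6}:1  {3,4,5,6}:1
  |U|=5: {0,3,4,5,6}:1  {1,2,4,5,6}:1  {2,3,4,5,6}:2
  start at 0(o): 3
  start at 1(u): 3
sum over floor = 6

6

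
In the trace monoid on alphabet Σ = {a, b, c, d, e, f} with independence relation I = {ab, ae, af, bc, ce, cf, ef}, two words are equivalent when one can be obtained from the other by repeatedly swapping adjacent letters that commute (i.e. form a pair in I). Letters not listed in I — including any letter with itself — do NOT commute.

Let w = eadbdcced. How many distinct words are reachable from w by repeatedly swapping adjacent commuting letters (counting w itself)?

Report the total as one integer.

#0=e has no predecessor
#1=a has no predecessor
#2=d depends on [0:e, 1:a]
#3=b depends on [2:d]
#4=d depends on [3:b]
#5=c depends on [4:d]
#6=c depends on [5:c]
#7=e depends on [4:d]
#8=d depends on [6:c, 7:e]
sources: [0:e, 1:a]
N(rest) = Σ N(rest − s) over sources s of rest; N(one piece) = 1:
  size 1 → [8]=1
  size 2 → [6,8]=1  [7,8]=1
  size 3 → [5,6,8]=1  [6,7,8]=2
  size 4 → [5,6,7,8]=3
  size 5 → [4,5,6,7,8]=3
  size 6 → [3,4,5,6,7,8]=3
  size 7 → [2,3,4,5,6,7,8]=3
  first=0(e) contributes 3
  first=1(a) contributes 3
|[w]| = 6

6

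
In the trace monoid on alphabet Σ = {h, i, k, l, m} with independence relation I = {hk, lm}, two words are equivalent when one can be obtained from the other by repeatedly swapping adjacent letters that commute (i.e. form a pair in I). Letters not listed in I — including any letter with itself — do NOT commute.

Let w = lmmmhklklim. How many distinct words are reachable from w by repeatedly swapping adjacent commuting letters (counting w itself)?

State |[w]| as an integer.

0(l) covers ∅
1(m) covers ∅
2(m) covers 1:m
3(m) covers 2:m
4(h) covers 0:l, 3:m
5(k) covers 0:l, 3:m
6(l) covers 4:h, 5:k
7(k) covers 6:l
8(l) covers 7:k
9(i) covers 8:l
10(m) covers 9:i
floor of heap: 0:l, 1:m
completions by unplaced set U, small U first (add the entries for U minus each lowest piece of U):
  |U|=1: {10}:1
  |U|=2: {9,10}:1
  |U|=3: {8,9,10}:1
  |U|=4: {7,8,9,10}:1
  |U|=5: {6,7,8,9,10}:1
  |U|=6: {4,6,7,8,9,10}:1  {5,6,7,8,9,10}:1
  |U|=7: {4,5,6,7,8,9,10}:2
  |U|=8: {0,4,5,6,7,8,9,10}:2  {3,4,5,6,7,8,9,10}:2
  |U|=9: {0,3,4,5,6,7,8,9,10}:4  {2,3,4,5,6,7,8,9,10}:2
  start at 0(l): 2
  start at 1(m): 6
sum over floor = 8

8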